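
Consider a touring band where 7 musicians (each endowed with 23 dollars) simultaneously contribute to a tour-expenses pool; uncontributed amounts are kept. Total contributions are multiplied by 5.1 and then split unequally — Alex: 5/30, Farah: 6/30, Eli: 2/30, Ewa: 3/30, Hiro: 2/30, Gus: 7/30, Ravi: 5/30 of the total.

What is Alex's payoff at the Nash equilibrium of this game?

Player j's private return per contributed unit is 5.1 × (j's share). Contributing is weakly dominant for j when that share is at least 1/5.1 = 0.1961, and contributing 0 is dominant otherwise.
Farah and Gus are above the threshold, contributing 23 each; the remaining 5 contribute 0. Total contributed: 46.
Alex keeps 23 and receives 5.1 × 46 × 5/30 = 39.10 from the tour-expenses pool, for a payoff of 62.10.

62.10 dollars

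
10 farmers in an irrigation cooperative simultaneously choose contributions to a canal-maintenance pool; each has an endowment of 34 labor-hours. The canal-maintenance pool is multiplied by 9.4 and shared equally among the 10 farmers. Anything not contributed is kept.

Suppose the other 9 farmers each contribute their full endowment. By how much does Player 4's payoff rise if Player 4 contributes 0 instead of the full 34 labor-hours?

Switching from a contribution of 34 to 0 lets Player 4 keep an extra 34 labor-hours, but lowers the canal-maintenance pool by 34, which costs Player 4 their own share of that drop: 9.4/10 × 34 = 31.96.
Net gain = 34 − 31.96 = 2.04. The private return per contributed unit (0.9400) is below 1, so free-riding is indeed the best response regardless of what the others do.

2.04 labor-hours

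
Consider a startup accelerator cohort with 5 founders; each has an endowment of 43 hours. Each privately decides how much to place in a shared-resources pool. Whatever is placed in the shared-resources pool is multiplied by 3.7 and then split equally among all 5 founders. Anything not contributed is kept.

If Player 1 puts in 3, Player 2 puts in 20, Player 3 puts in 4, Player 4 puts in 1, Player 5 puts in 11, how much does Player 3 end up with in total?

67.86 hours

Total contributed: 3 + 20 + 4 + 1 + 11 = 39.
Each receives 3.7 × 39 / 5 = 28.86 from the shared-resources pool.
Player 3 keeps 43 − 4 = 39, so Player 3's payoff is 39 + 28.86 = 67.86.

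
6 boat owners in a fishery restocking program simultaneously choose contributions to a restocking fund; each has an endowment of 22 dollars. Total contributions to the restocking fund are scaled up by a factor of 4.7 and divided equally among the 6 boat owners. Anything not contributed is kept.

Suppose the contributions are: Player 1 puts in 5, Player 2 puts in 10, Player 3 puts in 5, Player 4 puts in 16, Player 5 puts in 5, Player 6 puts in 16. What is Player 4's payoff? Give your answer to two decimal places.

Total contributed: 5 + 10 + 5 + 16 + 5 + 16 = 57.
Each receives 4.7 × 57 / 6 = 44.65 from the restocking fund.
Player 4 keeps 22 − 16 = 6, so Player 4's payoff is 6 + 44.65 = 50.65.

50.65 dollars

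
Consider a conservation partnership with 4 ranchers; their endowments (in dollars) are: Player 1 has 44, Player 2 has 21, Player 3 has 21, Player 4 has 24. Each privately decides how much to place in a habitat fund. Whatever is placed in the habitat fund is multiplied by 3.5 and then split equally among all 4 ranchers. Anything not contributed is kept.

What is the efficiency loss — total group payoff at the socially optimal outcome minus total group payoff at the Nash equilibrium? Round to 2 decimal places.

275.00 dollars

The private return per contributed unit is 3.5/4 = 0.8750 < 1 for every player regardless of endowment, so the Nash equilibrium is zero contribution and the group total is Σ E_j = 44 + 21 + 21 + 24 = 110.
Each contributed unit returns 3.500 to the group, so the social optimum is full contribution by everyone: group total = 3.500 × 110 = 385.00.
Efficiency loss = (3.500 − 1) × 110 = 275.00.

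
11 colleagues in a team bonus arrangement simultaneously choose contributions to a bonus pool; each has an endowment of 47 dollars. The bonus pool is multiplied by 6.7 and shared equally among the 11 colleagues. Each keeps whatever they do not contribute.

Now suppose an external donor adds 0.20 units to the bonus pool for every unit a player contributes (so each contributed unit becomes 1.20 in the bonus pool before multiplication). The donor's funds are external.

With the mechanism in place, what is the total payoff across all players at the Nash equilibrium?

517.00 dollars

With the mechanism, a contributed unit returns 6.7 × 1.20 / 11 = 0.7309 per unit of net cost — still below 1 — so contributing 0 remains dominant for every player.
At the Nash equilibrium no one contributes; group total payoff = 11 × 47 = 517.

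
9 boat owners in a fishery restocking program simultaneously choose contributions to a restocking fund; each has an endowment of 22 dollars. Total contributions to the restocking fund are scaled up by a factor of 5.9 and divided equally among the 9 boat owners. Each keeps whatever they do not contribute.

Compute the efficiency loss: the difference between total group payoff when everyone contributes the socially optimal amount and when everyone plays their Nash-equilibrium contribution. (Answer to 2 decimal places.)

970.20 dollars

Each contributed unit returns 5.9/9 = 0.6556 to its contributor — below 1 — so contributing 0 is dominant for every player. At the Nash equilibrium everyone keeps their 22, and the group total is 9 × 22 = 198.
Each contributed unit returns 5.900 to the group as a whole (0.6556 to each of 9 players), which exceeds 1, so the social optimum is full contribution: group total = 5.900 × 198 = 1168.20.
Efficiency loss = 1168.20 − 198 = 970.20.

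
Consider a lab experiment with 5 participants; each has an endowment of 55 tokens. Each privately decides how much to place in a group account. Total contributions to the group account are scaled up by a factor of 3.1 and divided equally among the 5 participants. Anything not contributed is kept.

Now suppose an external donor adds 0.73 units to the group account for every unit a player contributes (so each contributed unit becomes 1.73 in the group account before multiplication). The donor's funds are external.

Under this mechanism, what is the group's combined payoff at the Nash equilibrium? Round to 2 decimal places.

The effective private return per unit is now 3.1 × 1.73 / 5 = 1.0726 > 1, so every player's dominant strategy flips to full contribution.
At the Nash equilibrium everyone contributes 55. Group total payoff = 3.1 × 1.73 × 275 = 1474.83.

1474.83 tokens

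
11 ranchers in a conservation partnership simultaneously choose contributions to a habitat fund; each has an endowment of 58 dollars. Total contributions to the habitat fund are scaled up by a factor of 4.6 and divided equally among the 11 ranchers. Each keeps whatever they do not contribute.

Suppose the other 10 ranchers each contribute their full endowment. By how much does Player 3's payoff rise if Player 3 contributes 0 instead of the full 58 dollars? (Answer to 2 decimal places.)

Switching from a contribution of 58 to 0 lets Player 3 keep an extra 58 dollars, but lowers the habitat fund by 58, which costs Player 3 their own share of that drop: 4.6/11 × 58 = 24.25.
Net gain = 58 − 24.25 = 33.75. The private return per contributed unit (0.4182) is below 1, so free-riding is indeed the best response regardless of what the others do.

33.75 dollars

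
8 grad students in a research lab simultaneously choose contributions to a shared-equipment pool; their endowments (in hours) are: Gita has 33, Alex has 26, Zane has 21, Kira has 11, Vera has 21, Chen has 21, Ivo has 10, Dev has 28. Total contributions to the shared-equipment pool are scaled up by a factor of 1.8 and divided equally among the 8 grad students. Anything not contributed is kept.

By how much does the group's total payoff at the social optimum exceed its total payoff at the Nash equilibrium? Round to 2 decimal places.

136.80 hours

The private return per contributed unit is 1.8/8 = 0.2250 < 1 for every player regardless of endowment, so the Nash equilibrium is zero contribution and the group total is Σ E_j = 33 + 26 + 21 + 11 + 21 + 21 + 10 + 28 = 171.
Each contributed unit returns 1.800 to the group, so the social optimum is full contribution by everyone: group total = 1.800 × 171 = 307.80.
Efficiency loss = (1.800 − 1) × 171 = 136.80.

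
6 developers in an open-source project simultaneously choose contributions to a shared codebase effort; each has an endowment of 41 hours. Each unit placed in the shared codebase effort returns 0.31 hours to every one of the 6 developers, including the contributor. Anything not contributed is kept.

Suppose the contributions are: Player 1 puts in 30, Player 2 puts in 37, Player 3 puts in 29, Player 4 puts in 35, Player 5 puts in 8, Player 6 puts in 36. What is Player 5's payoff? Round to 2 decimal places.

87.25 hours

Total contributed: 30 + 37 + 29 + 35 + 8 + 36 = 175.
Each receives 0.31 × 175 = 54.25 from the shared codebase effort.
Player 5 keeps 41 − 8 = 33, so Player 5's payoff is 33 + 54.25 = 87.25.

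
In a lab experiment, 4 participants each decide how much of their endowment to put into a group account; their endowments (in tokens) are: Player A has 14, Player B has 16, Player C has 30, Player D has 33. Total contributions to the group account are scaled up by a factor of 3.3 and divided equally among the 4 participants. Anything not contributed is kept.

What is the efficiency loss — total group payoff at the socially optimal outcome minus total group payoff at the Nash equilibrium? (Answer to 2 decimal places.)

The private return per contributed unit is 3.3/4 = 0.8250 < 1 for every player regardless of endowment, so the Nash equilibrium is zero contribution and the group total is Σ E_j = 14 + 16 + 30 + 33 = 93.
Each contributed unit returns 3.300 to the group, so the social optimum is full contribution by everyone: group total = 3.300 × 93 = 306.90.
Efficiency loss = (3.300 − 1) × 93 = 213.90.

213.90 tokens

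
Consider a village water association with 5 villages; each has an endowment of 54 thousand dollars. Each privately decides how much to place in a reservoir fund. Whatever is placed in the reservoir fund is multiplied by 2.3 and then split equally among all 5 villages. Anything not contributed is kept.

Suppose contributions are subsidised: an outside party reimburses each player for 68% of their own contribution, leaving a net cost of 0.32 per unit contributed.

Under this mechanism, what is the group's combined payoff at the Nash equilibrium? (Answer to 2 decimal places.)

804.60 thousand dollars

Under the mechanism each unit contributed yields (2.3/5) / 0.32 = 1.4375 back to its contributor per unit of net cost, which exceeds 1, making full contribution the dominant choice for everyone.
So the Nash equilibrium is full contribution by all 5; the group earns 5 × (54 × 0.68 + 2.3 × 54) = 804.60.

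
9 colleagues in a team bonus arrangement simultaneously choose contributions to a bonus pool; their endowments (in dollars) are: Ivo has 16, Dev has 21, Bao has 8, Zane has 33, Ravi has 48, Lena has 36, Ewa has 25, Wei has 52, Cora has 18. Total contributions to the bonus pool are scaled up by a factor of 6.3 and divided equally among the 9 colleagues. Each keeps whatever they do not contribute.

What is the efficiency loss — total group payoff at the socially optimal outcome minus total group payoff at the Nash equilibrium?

The private return per contributed unit is 6.3/9 = 0.7000 < 1 for every player regardless of endowment, so the Nash equilibrium is zero contribution and the group total is Σ E_j = 16 + 21 + 8 + 33 + 48 + 36 + 25 + 52 + 18 = 257.
Each contributed unit returns 6.300 to the group, so the social optimum is full contribution by everyone: group total = 6.300 × 257 = 1619.10.
Efficiency loss = (6.300 − 1) × 257 = 1362.10.

1362.10 dollars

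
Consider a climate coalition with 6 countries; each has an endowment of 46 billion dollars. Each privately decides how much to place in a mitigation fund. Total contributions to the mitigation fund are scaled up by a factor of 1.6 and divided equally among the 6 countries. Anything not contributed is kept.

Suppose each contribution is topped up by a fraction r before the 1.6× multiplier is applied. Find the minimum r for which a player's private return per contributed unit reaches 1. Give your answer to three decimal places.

2.750

With matching at rate r, one contributed unit becomes (1 + r) in the mitigation fund and returns 1.6 × (1 + r) / 6 to the contributor.
Setting this equal to 1: 1 + r = 6/1.6 = 3.7500.
So the minimum matching rate is r = 3.7500 − 1 = 2.750.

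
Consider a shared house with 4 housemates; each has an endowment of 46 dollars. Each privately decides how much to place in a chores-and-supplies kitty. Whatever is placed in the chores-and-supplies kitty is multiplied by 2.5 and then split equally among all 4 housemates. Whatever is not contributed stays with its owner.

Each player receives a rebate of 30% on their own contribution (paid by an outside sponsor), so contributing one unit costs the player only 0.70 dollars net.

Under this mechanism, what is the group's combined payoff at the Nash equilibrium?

Even with the mechanism, each unit contributed returns only (2.5/4) / 0.70 = 0.8929 per unit of net cost, so contributing nothing is still dominant.
Everyone keeps their endowment and the group total is 4 × 46 = 184.

184.00 dollars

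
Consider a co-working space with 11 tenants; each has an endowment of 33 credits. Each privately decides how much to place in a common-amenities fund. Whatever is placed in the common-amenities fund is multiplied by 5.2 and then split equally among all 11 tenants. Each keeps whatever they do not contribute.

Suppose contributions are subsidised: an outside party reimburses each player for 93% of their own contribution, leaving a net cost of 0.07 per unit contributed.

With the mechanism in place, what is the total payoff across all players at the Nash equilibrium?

The effective private return per unit is now (5.2/11) / 0.07 = 6.7532 > 1, so every player's dominant strategy flips to full contribution.
So the Nash equilibrium is full contribution by all 11; the group earns 11 × (33 × 0.93 + 5.2 × 33) = 2225.19.

2225.19 credits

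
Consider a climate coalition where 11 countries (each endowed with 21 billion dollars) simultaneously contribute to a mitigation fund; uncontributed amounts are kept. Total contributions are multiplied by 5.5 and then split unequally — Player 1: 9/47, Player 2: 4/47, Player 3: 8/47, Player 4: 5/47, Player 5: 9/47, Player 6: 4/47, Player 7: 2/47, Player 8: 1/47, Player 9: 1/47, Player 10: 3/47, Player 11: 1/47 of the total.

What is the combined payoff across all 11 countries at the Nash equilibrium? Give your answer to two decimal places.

Each unit j contributes comes back to j as 5.5 × (j's share), so j prefers to contribute only if that share exceeds 1/5.5 = 0.1818; otherwise keeping the unit dominates.
Player 1 and Player 5 clear that bar, contributing 21 each; the remaining 9 contribute 0. Total contributed: 42.
The mitigation fund pays out 5.5 × 42 = 231.00 in total (split across the unequal shares, but the aggregate is all that matters for the group sum).
The 9 free-riders keep 21 each, adding 189. Group total = 189 + 231.00 = 420.00.

420.00 billion dollars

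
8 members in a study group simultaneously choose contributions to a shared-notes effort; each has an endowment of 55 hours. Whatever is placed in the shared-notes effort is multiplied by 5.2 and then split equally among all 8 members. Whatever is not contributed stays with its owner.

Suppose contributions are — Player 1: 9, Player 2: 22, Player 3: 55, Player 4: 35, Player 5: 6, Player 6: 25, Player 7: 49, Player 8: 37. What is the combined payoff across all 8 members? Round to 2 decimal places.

Total contributed: 9 + 22 + 55 + 35 + 6 + 25 + 49 + 37 = 238; total kept: 8 × 55 − 238 = 202.
The shared-notes effort pays out 5.2 × 238 = 1237.60 in aggregate.
Group total = 202 + 1237.60 = 1439.60.

1439.60 hours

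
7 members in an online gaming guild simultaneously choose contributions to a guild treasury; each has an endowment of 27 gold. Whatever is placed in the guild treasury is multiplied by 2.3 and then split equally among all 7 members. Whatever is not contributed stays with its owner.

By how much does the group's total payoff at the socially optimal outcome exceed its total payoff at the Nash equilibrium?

Each contributed unit returns 2.3/7 = 0.3286 to its contributor — below 1 — so contributing 0 is dominant for every player. At the Nash equilibrium everyone keeps their 27, and the group total is 7 × 27 = 189.
Each contributed unit returns 2.300 to the group as a whole (0.3286 to each of 7 players), which exceeds 1, so the social optimum is full contribution: group total = 2.300 × 189 = 434.70.
Efficiency loss = 434.70 − 189 = 245.70.

245.70 gold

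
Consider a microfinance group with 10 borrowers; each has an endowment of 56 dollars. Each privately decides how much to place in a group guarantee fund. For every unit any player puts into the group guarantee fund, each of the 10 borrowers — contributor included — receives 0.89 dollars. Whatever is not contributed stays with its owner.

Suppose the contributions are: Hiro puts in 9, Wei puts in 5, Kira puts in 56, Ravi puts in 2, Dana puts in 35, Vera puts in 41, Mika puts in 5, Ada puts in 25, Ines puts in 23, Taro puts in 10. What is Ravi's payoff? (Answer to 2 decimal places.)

Total contributed: 9 + 5 + 56 + 2 + 35 + 41 + 5 + 25 + 23 + 10 = 211.
Each receives 0.89 × 211 = 187.79 from the group guarantee fund.
Ravi keeps 56 − 2 = 54, so Ravi's payoff is 54 + 187.79 = 241.79.

241.79 dollars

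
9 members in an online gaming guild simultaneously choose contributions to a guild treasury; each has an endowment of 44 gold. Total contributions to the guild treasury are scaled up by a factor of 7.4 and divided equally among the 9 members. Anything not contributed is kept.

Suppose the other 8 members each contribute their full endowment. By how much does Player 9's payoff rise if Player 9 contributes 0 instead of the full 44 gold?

Switching from a contribution of 44 to 0 lets Player 9 keep an extra 44 gold, but lowers the guild treasury by 44, which costs Player 9 their own share of that drop: 7.4/9 × 44 = 36.18.
Net gain = 44 − 36.18 = 7.82. The private return per contributed unit (0.8222) is below 1, so free-riding is indeed the best response regardless of what the others do.

7.82 gold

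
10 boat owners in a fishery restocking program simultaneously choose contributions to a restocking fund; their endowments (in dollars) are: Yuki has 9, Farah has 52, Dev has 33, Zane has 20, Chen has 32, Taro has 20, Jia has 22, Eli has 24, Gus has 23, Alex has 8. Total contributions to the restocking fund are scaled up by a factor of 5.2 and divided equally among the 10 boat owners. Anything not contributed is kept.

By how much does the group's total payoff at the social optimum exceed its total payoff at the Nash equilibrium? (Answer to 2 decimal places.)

The private return per contributed unit is 5.2/10 = 0.5200 < 1 for every player regardless of endowment, so the Nash equilibrium is zero contribution and the group total is Σ E_j = 9 + 52 + 33 + 20 + 32 + 20 + 22 + 24 + 23 + 8 = 243.
Each contributed unit returns 5.200 to the group, so the social optimum is full contribution by everyone: group total = 5.200 × 243 = 1263.60.
Efficiency loss = (5.200 − 1) × 243 = 1020.60.

1020.60 dollars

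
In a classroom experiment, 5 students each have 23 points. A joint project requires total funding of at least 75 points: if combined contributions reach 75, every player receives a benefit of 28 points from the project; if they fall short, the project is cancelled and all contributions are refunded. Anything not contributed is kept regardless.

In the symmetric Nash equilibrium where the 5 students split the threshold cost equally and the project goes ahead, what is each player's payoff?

36 points

Equal share of the threshold: 75/5 = 15.
At this profile no one gains by cutting their contribution: any cut drops the total below 75, the project is cancelled, contributions are refunded, and the deviator ends with 23, which is less than 23 − 15 + 28 = 36. Contributing more than 15 just wastes the excess. So contributing exactly 15 is a best response.
Each player's payoff: 23 − 15 + 28 = 36.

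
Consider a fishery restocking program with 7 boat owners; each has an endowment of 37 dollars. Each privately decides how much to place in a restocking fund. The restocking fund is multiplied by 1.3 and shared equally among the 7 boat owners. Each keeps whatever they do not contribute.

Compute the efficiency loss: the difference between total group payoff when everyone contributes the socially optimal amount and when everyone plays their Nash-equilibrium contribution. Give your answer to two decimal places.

Each contributed unit returns 1.3/7 = 0.1857 to its contributor — below 1 — so contributing 0 is dominant for every player. At the Nash equilibrium everyone keeps their 37, and the group total is 7 × 37 = 259.
Each contributed unit returns 1.300 to the group as a whole (0.1857 to each of 7 players), which exceeds 1, so the social optimum is full contribution: group total = 1.300 × 259 = 336.70.
Efficiency loss = 336.70 − 259 = 77.70.

77.70 dollars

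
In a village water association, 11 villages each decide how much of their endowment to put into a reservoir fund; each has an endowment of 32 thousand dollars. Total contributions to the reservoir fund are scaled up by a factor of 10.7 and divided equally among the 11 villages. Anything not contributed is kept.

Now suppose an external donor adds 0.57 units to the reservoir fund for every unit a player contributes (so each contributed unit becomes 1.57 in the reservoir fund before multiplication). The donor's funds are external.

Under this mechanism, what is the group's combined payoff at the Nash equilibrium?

5913.25 thousand dollars

With the mechanism, a contributed unit returns 10.7 × 1.57 / 11 = 1.5272 per unit of net cost to the contributor — now above 1 — so contributing fully is weakly dominant for every player.
So the Nash equilibrium is full contribution by all 11; the group earns 10.7 × 1.57 × 352 = 5913.25.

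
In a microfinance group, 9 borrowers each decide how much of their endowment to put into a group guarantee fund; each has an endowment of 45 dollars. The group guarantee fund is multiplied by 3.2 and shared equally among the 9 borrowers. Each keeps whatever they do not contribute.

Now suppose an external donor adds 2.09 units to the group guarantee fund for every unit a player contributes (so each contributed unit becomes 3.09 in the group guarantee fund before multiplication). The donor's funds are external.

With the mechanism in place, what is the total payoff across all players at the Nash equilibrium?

4004.64 dollars

Under the mechanism each unit contributed yields 3.2 × 3.09 / 9 = 1.0987 back to its contributor per unit of net cost, which exceeds 1, making full contribution the dominant choice for everyone.
So the Nash equilibrium is full contribution by all 9; the group earns 3.2 × 3.09 × 405 = 4004.64.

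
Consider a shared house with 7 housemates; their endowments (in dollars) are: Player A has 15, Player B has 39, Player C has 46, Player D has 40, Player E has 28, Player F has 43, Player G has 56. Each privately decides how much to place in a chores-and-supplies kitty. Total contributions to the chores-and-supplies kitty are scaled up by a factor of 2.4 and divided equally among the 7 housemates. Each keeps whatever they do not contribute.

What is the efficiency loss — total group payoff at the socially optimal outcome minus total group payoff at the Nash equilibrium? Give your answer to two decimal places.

The private return per contributed unit is 2.4/7 = 0.3429 < 1 for every player regardless of endowment, so the Nash equilibrium is zero contribution and the group total is Σ E_j = 15 + 39 + 46 + 40 + 28 + 43 + 56 = 267.
Each contributed unit returns 2.400 to the group, so the social optimum is full contribution by everyone: group total = 2.400 × 267 = 640.80.
Efficiency loss = (2.400 − 1) × 267 = 373.80.

373.80 dollars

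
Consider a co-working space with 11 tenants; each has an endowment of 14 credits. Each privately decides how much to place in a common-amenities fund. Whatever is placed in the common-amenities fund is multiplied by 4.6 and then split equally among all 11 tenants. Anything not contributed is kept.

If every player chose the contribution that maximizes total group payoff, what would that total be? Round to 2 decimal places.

708.40 credits

Each contributed unit returns 4.600 to the group as a whole (0.4182 to each of 11 players), which exceeds 1, so the social optimum is full contribution: group total = 4.600 × 154 = 708.40.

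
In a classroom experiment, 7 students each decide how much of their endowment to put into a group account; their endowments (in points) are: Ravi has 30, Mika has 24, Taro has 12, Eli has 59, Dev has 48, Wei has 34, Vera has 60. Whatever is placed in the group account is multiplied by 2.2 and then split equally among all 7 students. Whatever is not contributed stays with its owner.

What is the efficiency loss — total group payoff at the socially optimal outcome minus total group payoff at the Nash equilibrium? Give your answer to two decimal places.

320.40 points

The private return per contributed unit is 2.2/7 = 0.3143 < 1 for every player regardless of endowment, so the Nash equilibrium is zero contribution and the group total is Σ E_j = 30 + 24 + 12 + 59 + 48 + 34 + 60 = 267.
Each contributed unit returns 2.200 to the group, so the social optimum is full contribution by everyone: group total = 2.200 × 267 = 587.40.
Efficiency loss = (2.200 − 1) × 267 = 320.40.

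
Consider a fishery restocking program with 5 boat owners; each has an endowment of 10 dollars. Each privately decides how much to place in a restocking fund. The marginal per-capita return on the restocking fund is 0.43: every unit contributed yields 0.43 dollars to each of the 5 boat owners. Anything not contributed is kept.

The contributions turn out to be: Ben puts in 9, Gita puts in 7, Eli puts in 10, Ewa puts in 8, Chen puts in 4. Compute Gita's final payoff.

19.34 dollars

Total contributed: 9 + 7 + 10 + 8 + 4 = 38.
Each receives 0.43 × 38 = 16.34 from the restocking fund.
Gita keeps 10 − 7 = 3, so Gita's payoff is 3 + 16.34 = 19.34.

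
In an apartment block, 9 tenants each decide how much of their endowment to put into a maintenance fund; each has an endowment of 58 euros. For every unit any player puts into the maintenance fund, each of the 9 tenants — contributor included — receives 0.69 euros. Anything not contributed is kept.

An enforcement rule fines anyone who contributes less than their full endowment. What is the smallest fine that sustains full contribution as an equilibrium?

Given the others contribute fully, the best deviation is to contribute 0 (any partial contribution still incurs the fine and gives up units whose private return 0.69 is below 1).
Deviating from 58 to 0 saves 58 euros but forfeits the deviator's share of the drop in the maintenance fund: 0.69 × 58 = 40.02.
So the deviation gain is 58 − 40.02 = 17.98, and the fine must be at least 17.98 euros to wipe it out.

17.98 euros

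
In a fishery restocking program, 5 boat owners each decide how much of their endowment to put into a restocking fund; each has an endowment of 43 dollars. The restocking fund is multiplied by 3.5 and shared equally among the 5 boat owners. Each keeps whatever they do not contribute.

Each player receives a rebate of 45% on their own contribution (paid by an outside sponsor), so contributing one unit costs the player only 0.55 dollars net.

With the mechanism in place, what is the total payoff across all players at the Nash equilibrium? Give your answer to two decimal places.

With the mechanism, a contributed unit returns (3.5/5) / 0.55 = 1.2727 per unit of net cost to the contributor — now above 1 — so contributing fully is weakly dominant for every player.
At the Nash equilibrium everyone contributes 43. Group total payoff = 5 × (43 × 0.45 + 3.5 × 43) = 849.25.

849.25 dollars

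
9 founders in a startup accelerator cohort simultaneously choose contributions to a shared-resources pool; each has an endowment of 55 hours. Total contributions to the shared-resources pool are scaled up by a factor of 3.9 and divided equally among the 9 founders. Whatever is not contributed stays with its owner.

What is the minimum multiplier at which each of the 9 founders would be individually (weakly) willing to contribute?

A contributed unit returns (multiplier)/9 to its contributor.
This reaches 1 exactly when the multiplier is 9.

9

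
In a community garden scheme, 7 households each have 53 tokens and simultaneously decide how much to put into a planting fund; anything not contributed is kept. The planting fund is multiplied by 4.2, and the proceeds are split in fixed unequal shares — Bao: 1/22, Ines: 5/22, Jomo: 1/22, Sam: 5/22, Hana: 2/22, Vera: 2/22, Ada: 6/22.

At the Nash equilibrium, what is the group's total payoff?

For player j, contributing a unit is worthwhile iff 4.2 × (j's share) ≥ 1, i.e. iff j's share is at least 0.2381.
Only Ada (6/22) clears that bar, contributing 53; the remaining 6 contribute 0. Total contributed: 53.
The planting fund pays out 4.2 × 53 = 222.60 in total (split across the unequal shares, but the aggregate is all that matters for the group sum).
The 6 free-riders keep 53 each, adding 318. Group total = 318 + 222.60 = 540.60.

540.60 tokens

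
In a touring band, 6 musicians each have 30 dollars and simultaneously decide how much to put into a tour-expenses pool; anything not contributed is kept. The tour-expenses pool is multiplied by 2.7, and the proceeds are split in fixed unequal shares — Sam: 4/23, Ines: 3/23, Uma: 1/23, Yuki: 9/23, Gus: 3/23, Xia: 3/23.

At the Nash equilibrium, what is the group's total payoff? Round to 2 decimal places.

Player j's private return per contributed unit is 2.7 × (j's share). Contributing is weakly dominant for j when that share is at least 1/2.7 = 0.3704, and contributing 0 is dominant otherwise.
Yuki alone (share 9/23) is above the threshold, contributing 30; the remaining 5 contribute 0. Total contributed: 30.
The tour-expenses pool pays out 2.7 × 30 = 81.00 in total (split across the unequal shares, but the aggregate is all that matters for the group sum).
The 5 free-riders keep 30 each, adding 150. Group total = 150 + 81.00 = 231.00.

231.00 dollars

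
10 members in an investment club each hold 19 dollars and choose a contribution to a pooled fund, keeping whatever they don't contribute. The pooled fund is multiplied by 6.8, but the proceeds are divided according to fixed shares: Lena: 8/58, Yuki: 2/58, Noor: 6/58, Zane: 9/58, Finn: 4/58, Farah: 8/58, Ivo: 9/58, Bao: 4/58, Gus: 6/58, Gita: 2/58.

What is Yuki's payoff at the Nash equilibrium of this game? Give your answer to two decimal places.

For player j, contributing a unit is worthwhile iff 6.8 × (j's share) ≥ 1, i.e. iff j's share is at least 0.1471.
Zane and Ivo are above the threshold, contributing 19 each; the remaining 8 contribute 0. Total contributed: 38.
Yuki keeps 19 and receives 6.8 × 38 × 2/58 = 8.91 from the pooled fund, for a payoff of 27.91.

27.91 dollars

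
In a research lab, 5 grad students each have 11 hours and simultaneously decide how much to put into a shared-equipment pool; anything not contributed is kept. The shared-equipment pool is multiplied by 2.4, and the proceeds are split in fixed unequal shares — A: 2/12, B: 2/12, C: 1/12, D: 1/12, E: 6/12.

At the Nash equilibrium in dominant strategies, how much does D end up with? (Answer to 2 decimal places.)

Player j's private return per contributed unit is 2.4 × (j's share). Contributing is weakly dominant for j when that share is at least 1/2.4 = 0.4167, and contributing 0 is dominant otherwise.
Only E (6/12) clears that bar, contributing 11; the remaining 4 contribute 0. Total contributed: 11.
D keeps 11 and receives 2.4 × 11 × 1/12 = 2.20 from the shared-equipment pool, for a payoff of 13.20.

13.20 hours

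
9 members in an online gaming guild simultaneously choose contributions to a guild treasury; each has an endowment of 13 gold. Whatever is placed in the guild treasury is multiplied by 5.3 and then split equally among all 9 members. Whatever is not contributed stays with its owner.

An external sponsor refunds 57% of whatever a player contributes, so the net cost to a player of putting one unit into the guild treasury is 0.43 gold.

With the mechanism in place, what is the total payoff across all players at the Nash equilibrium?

With the mechanism, a contributed unit returns (5.3/9) / 0.43 = 1.3695 per unit of net cost to the contributor — now above 1 — so contributing fully is weakly dominant for every player.
So the Nash equilibrium is full contribution by all 9; the group earns 9 × (13 × 0.57 + 5.3 × 13) = 686.79.

686.79 gold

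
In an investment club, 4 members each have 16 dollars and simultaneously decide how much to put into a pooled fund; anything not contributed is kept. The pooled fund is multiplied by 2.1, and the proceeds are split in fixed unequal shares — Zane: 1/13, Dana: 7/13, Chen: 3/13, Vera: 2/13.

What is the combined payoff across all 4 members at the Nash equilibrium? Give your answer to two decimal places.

81.60 dollars

Player j's private return per contributed unit is 2.1 × (j's share). Contributing is weakly dominant for j when that share is at least 1/2.1 = 0.4762, and contributing 0 is dominant otherwise.
The only share above 0.4762 is Dana's 7/13, contributing 16; the remaining 3 contribute 0. Total contributed: 16.
The pooled fund pays out 2.1 × 16 = 33.60 in total (split across the unequal shares, but the aggregate is all that matters for the group sum).
The 3 free-riders keep 16 each, adding 48. Group total = 48 + 33.60 = 81.60.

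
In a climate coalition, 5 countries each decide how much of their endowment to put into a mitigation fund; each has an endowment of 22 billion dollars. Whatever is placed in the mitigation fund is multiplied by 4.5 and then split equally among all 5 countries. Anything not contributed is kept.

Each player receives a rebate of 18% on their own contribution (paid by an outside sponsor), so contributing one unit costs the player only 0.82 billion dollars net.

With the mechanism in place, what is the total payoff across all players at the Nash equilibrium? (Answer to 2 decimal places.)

514.80 billion dollars

With the mechanism, a contributed unit returns (4.5/5) / 0.82 = 1.0976 per unit of net cost to the contributor — now above 1 — so contributing fully is weakly dominant for every player.
At the Nash equilibrium everyone contributes 22. Group total payoff = 5 × (22 × 0.18 + 4.5 × 22) = 514.80.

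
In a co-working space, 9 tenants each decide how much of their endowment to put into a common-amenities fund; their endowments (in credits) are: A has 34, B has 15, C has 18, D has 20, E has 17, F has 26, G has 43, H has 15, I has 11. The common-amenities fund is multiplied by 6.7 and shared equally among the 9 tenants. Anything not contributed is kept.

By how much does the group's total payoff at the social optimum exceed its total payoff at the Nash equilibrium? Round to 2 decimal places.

The private return per contributed unit is 6.7/9 = 0.7444 < 1 for every player regardless of endowment, so the Nash equilibrium is zero contribution and the group total is Σ E_j = 34 + 15 + 18 + 20 + 17 + 26 + 43 + 15 + 11 = 199.
Each contributed unit returns 6.700 to the group, so the social optimum is full contribution by everyone: group total = 6.700 × 199 = 1333.30.
Efficiency loss = (6.700 − 1) × 199 = 1134.30.

1134.30 credits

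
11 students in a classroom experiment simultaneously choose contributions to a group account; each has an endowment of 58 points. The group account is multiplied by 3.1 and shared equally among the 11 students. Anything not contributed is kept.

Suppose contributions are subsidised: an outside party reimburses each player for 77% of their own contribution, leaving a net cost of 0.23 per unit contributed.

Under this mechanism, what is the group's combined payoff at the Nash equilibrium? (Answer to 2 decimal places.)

The effective private return per unit is now (3.1/11) / 0.23 = 1.2253 > 1, so every player's dominant strategy flips to full contribution.
So the Nash equilibrium is full contribution by all 11; the group earns 11 × (58 × 0.77 + 3.1 × 58) = 2469.06.

2469.06 points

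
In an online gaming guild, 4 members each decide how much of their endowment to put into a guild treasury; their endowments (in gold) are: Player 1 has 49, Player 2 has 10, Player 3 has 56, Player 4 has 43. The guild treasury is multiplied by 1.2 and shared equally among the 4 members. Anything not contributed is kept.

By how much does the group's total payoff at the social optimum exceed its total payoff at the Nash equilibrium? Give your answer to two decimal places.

The private return per contributed unit is 1.2/4 = 0.3000 < 1 for every player regardless of endowment, so the Nash equilibrium is zero contribution and the group total is Σ E_j = 49 + 10 + 56 + 43 = 158.
Each contributed unit returns 1.200 to the group, so the social optimum is full contribution by everyone: group total = 1.200 × 158 = 189.60.
Efficiency loss = (1.200 − 1) × 158 = 31.60.

31.60 gold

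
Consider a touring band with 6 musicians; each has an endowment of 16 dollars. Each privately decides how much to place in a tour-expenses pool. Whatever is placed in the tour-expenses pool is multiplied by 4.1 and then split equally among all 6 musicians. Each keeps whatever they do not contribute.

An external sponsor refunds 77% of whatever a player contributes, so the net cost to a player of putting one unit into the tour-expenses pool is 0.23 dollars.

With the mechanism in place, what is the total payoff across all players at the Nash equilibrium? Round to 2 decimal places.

467.52 dollars

The effective private return per unit is now (4.1/6) / 0.23 = 2.9710 > 1, so every player's dominant strategy flips to full contribution.
At the Nash equilibrium everyone contributes 16. Group total payoff = 6 × (16 × 0.77 + 4.1 × 16) = 467.52.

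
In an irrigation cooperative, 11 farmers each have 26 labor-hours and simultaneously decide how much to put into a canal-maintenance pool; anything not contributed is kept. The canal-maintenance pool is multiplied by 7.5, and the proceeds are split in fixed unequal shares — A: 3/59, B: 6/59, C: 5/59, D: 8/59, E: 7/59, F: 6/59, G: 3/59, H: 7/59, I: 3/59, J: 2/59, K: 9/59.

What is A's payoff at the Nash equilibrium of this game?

A player with share s gets back 7.5·s per unit contributed, so full contribution is dominant for anyone with s > 1/7.5 = 0.1333 and zero contribution is dominant for anyone below.
The shares above 0.1333 belong to D and K, contributing 26 each; the remaining 9 contribute 0. Total contributed: 52.
A keeps 26 and receives 7.5 × 52 × 3/59 = 19.83 from the canal-maintenance pool, for a payoff of 45.83.

45.83 labor-hours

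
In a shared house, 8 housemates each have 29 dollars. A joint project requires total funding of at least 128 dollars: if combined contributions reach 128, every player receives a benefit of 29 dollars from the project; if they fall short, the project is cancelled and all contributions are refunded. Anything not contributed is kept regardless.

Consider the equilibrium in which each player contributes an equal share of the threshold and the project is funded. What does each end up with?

42 dollars

Equal share of the threshold: 128/8 = 16.
At this profile no one gains by cutting their contribution: any cut drops the total below 128, the project is cancelled, contributions are refunded, and the deviator ends with 29, which is less than 29 − 16 + 29 = 42. Contributing more than 16 just wastes the excess. So contributing exactly 16 is a best response.
Each player's payoff: 29 − 16 + 29 = 42.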